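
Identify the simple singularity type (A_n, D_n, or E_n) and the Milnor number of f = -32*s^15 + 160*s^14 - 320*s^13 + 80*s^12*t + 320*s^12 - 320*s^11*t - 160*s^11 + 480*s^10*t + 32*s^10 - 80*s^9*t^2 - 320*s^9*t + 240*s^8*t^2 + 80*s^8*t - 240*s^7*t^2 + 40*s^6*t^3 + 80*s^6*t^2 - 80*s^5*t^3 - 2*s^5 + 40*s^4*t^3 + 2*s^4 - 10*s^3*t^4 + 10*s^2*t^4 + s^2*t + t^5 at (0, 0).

The Hessian of f at 0 has rank 0. Corank 2; j^3 = s^2*t has shape L^2 M (L != M), so D-series; mu = 6 gives D_6.

Type D_{6}, Milnor number mu = 6.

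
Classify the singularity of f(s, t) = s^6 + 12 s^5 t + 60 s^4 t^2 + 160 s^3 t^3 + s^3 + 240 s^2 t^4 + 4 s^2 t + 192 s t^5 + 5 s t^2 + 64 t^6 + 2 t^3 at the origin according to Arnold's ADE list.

D_7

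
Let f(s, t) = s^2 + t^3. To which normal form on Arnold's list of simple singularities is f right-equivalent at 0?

The Hessian of f at 0 is [[2, 0], [0, 0]] with rank 1, so corank 1. A Groebner basis of the Jacobian ideal J(f) in C{s,t} is {t^2, s}; counting standard monomials gives mu = 2. Corank 1: A-series; mu = 2 gives A_2.

A_{2}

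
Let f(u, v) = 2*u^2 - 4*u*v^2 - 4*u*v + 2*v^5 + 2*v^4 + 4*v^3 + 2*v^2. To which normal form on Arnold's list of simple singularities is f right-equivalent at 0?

A_4

The Hessian of f at 0 has rank 1. Corank 1: A-series; mu = 4 gives A_4.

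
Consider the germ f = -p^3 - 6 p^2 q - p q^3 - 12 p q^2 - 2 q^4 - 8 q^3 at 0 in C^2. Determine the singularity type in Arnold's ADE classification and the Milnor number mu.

The Hessian of f at 0 is [[0, 0], [0, 0]] with rank 0, so corank 2. A Groebner basis of the Jacobian ideal J(f) in C{p,q} is {p^3 + 6*p^2*q + 48*p^2 + 192*p*q + 192*q^2, -6*p^2 + p*q^2 - 24*p*q - 24*q^2, 3*p^2 + 12*p*q + q^3 + 12*q^2}; counting standard monomials gives mu = 7. Corank 2; j^3 = -(p + 2*q)^3 is a perfect cube, so E-series; the 4-jet and mu = 7 give E_7.

Type E7, Milnor number mu = 7.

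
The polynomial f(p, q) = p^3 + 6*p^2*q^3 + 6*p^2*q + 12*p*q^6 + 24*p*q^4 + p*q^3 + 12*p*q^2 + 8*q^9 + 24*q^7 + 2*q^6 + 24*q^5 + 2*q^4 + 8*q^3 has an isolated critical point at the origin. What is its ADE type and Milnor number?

The Hessian of f at 0 has rank 0. Corank 2; j^3 = (p + 2*q)^3 is a perfect cube, so E-series; the 4-jet and mu = 7 give E_7.

Type E7, Milnor number mu = 7.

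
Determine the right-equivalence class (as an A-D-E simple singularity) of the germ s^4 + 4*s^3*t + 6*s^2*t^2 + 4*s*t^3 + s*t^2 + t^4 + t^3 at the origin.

D5

The Hessian of f at 0 is [[0, 0], [0, 0]] with rank 0, so corank 2. A Groebner basis of the Jacobian ideal J(f) in C{s,t} is {s^3 + t^2/4, t^3, s*t + t^2}; counting standard monomials gives mu = 5. Corank 2; j^3 = t^2*(s + t) has shape L^2 M (L != M), so D-series; mu = 5 gives D_5.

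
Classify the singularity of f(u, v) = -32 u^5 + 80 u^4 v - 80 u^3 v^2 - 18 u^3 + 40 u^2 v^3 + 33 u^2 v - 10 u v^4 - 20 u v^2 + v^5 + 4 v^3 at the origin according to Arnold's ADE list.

The Hessian of f at 0 has rank 0. Corank 2; j^3 = -(2*u - v)*(3*u - 2*v)^2 has shape L^2 M (L != M), so D-series; mu = 6 gives D_6.

D_6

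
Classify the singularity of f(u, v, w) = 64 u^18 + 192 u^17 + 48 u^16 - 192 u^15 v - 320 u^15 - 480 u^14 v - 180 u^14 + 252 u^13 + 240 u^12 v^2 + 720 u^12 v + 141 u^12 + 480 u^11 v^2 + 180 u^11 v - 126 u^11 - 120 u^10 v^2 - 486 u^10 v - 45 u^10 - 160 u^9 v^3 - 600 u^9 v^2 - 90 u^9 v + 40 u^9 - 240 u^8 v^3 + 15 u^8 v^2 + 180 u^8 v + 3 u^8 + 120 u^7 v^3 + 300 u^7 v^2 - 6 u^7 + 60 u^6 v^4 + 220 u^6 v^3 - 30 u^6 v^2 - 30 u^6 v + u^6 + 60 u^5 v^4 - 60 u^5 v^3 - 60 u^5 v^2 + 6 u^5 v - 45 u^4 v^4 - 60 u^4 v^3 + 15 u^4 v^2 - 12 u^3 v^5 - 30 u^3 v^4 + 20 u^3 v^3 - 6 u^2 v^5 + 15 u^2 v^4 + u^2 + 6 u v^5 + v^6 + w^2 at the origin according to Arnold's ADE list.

The Hessian of f at 0 is [[2, 0, 0], [0, 0, 0], [0, 0, 2]] with rank 2, so corank 1. A Groebner basis of the Jacobian ideal J(f) in C{u,v,w} is {v^5, u, w}; counting standard monomials gives mu = 5. Corank 1: A-series; mu = 5 gives A_5.

A_{5}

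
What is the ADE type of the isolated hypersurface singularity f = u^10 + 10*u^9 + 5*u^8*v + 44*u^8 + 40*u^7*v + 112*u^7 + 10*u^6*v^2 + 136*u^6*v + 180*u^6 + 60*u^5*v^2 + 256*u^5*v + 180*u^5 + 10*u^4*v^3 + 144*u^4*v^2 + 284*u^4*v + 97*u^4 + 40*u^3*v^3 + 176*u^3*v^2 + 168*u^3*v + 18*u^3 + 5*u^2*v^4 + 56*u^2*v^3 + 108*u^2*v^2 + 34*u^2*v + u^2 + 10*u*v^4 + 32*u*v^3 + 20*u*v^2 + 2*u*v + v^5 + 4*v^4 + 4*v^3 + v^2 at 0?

The Hessian of f at 0 is [[2, 2], [2, 2]] with rank 1, so corank 1. A Groebner basis of the Jacobian ideal J(f) in C{u,v} is {u/26 + v^3 + 3*v^2/26 + v/26, u^2 + 3*u/13 - 4*v^2/13 + 3*v/13, u*v - 3*u/26 + 17*v^2/26 - 3*v/26}; counting standard monomials gives mu = 4. Corank 1: A-series; mu = 4 gives A_4.

A4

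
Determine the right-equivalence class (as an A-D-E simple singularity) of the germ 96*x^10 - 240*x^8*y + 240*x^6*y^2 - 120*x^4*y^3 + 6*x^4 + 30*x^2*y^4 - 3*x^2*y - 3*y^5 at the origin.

The Hessian of f at 0 is [[0, 0], [0, 0]] with rank 0, so corank 2. A Groebner basis of the Jacobian ideal J(f) in C{x,y} is {x^2/5 + y^4, x^3, x*y}; counting standard monomials gives mu = 6. Corank 2; j^3 = -3*x^2*y has shape L^2 M (L != M), so D-series; mu = 6 gives D_6.

D_{6}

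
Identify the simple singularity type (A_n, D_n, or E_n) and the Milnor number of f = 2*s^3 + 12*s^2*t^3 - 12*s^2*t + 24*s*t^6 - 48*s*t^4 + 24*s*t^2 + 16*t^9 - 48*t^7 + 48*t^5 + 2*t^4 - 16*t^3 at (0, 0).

Type E_{6}, Milnor number mu = 6.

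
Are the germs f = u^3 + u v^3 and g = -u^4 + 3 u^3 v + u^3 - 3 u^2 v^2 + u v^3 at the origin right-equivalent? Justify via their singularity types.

Yes.

The Hessian of f at 0 is [[0, 0], [0, 0]] with rank 0, so corank 2. A Groebner basis of the Jacobian ideal J(f) in C{u,v} is {u^3, u*v^2, 3*u^2 + v^3}; counting standard monomials gives mu = 7. Corank 2; j^3 = u^3 is a perfect cube, so E-series; the 4-jet and mu = 7 give E_7. The Hessian of g at 0 is [[0, 0], [0, 0]] with rank 0, so corank 2. A Groebner basis of the Jacobian ideal J(g) in C{u,v} is {3*u^2 + v^4 + v^3, u^3, u^2*v - u^2 - v^3/3, -2*u^2 + u*v^2 - 2*v^3/3}; counting standard monomials gives mu = 7. Corank 2; j^3 = u^3 is a perfect cube, so E-series; the 4-jet and mu = 7 give E_7. Both have type E_7, hence right-equivalent.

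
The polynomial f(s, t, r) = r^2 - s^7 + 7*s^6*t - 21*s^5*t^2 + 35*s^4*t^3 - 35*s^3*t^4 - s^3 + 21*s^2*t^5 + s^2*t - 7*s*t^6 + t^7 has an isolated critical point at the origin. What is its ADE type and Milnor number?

The Hessian of f at 0 is [[0, 0, 0], [0, 0, 0], [0, 0, 2]] with rank 1, so corank 2. A Groebner basis of the Jacobian ideal J(f) in C{s,t,r} is {s*t/7 + t^6, s*t^2, s^2 - s*t, r}; counting standard monomials gives mu = 8. Corank 2; j^3 = -s^2*(s - t) has shape L^2 M (L != M), so D-series; mu = 8 gives D_8.

Type D_8, Milnor number mu = 8.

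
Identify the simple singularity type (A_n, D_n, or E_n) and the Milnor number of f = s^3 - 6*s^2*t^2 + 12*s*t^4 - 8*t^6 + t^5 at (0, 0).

Type E_8, Milnor number mu = 8.

The Hessian of f at 0 has rank 0. Corank 2; j^3 = s^3 is a perfect cube, so E-series; the 5-jet and mu = 8 give E_8.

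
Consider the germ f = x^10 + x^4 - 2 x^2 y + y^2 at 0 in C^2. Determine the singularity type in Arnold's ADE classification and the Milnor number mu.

Type A_9, Milnor number mu = 9.

The Hessian of f at 0 has rank 1. Corank 1: A-series; mu = 9 gives A_9.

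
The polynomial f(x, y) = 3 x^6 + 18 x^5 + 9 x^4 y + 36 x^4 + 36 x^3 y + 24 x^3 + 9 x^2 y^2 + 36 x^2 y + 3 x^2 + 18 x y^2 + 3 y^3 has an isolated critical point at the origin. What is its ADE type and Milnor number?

The Hessian of f at 0 is [[6, 0], [0, 0]] with rank 1, so corank 1. A Groebner basis of the Jacobian ideal J(f) in C{x,y} is {y^2, x}; counting standard monomials gives mu = 2. Corank 1: A-series; mu = 2 gives A_2.

Type A2, Milnor number mu = 2.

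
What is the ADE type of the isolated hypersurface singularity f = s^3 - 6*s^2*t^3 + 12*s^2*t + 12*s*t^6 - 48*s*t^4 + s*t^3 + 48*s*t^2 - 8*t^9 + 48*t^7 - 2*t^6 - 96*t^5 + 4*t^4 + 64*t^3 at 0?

E_7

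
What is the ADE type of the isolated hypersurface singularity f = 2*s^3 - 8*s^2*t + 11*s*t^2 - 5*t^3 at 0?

D_{4}

The Hessian of f at 0 has rank 0. Corank 2; j^3 = (s - t)*(2*s^2 - 6*s*t + 5*t^2) splits into three distinct lines over C (the quadratic factor has nonzero discriminant), so D_4.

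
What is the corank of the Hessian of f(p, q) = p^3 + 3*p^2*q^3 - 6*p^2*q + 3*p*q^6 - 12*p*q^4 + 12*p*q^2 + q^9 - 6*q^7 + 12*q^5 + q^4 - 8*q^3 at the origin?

2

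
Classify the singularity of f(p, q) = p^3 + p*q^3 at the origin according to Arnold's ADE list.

The Hessian of f at 0 is [[0, 0], [0, 0]] with rank 0, so corank 2. A Groebner basis of the Jacobian ideal J(f) in C{p,q} is {p^3, p*q^2, 3*p^2 + q^3}; counting standard monomials gives mu = 7. Corank 2; j^3 = p^3 is a perfect cube, so E-series; the 4-jet and mu = 7 give E_7.

E7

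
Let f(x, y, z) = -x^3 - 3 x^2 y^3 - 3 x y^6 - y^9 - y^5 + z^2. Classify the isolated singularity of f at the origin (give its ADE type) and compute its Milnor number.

Type E_8, Milnor number mu = 8.

The Hessian of f at 0 is [[0, 0, 0], [0, 0, 0], [0, 0, 2]] with rank 1, so corank 2. A Groebner basis of the Jacobian ideal J(f) in C{x,y,z} is {x^2/2 + x*y^3, y^4, x^3, x^2*y, z}; counting standard monomials gives mu = 8. Corank 2; j^3 = -x^3 is a perfect cube, so E-series; the 5-jet and mu = 8 give E_8.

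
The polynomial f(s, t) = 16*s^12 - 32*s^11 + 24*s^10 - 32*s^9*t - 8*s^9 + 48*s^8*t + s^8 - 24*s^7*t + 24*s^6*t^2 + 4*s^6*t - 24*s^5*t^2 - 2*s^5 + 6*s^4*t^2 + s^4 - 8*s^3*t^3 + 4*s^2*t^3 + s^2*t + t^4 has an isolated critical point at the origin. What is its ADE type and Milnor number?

The Hessian of f at 0 has rank 0. Corank 2; j^3 = s^2*t has shape L^2 M (L != M), so D-series; mu = 5 gives D_5.

Type D5, Milnor number mu = 5.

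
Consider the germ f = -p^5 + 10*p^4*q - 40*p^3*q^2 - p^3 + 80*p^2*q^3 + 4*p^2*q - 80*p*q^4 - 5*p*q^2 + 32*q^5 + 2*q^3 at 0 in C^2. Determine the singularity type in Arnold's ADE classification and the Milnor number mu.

The Hessian of f at 0 is [[0, 0], [0, 0]] with rank 0, so corank 2. A Groebner basis of the Jacobian ideal J(f) in C{p,q} is {p*q/5 + q^4 - q^2/5, p*q^2 - q^3, p^2 - 3*p*q + 2*q^2}; counting standard monomials gives mu = 6. Corank 2; j^3 = -(p - 2*q)*(p - q)^2 has shape L^2 M (L != M), so D-series; mu = 6 gives D_6.

Type D_{6}, Milnor number mu = 6.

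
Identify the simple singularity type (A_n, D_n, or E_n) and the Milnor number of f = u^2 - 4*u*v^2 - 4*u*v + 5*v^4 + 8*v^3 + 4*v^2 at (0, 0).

The Hessian of f at 0 has rank 1. Corank 1: A-series; mu = 3 gives A_3.

Type A3, Milnor number mu = 3.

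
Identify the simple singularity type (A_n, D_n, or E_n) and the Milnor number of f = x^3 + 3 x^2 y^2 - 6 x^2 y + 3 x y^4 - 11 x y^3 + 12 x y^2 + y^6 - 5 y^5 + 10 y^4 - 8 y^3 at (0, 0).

Type E_{7}, Milnor number mu = 7.

The Hessian of f at 0 has rank 0. Corank 2; j^3 = (x - 2*y)^3 is a perfect cube, so E-series; the 4-jet and mu = 7 give E_7.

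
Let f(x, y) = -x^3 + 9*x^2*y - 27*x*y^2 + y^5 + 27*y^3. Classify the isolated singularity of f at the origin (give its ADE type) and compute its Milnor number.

Type E_{8}, Milnor number mu = 8.

The Hessian of f at 0 is [[0, 0], [0, 0]] with rank 0, so corank 2. A Groebner basis of the Jacobian ideal J(f) in C{x,y} is {y^4, x^2 - 6*x*y + 9*y^2}; counting standard monomials gives mu = 8. Corank 2; j^3 = -(x - 3*y)^3 is a perfect cube, so E-series; the 5-jet and mu = 8 give E_8.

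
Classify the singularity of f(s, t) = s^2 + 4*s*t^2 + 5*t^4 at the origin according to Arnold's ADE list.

A3

The Hessian of f at 0 is [[2, 0], [0, 0]] with rank 1, so corank 1. A Groebner basis of the Jacobian ideal J(f) in C{s,t} is {s^2, s*t, s/2 + t^2}; counting standard monomials gives mu = 3. Corank 1: A-series; mu = 3 gives A_3.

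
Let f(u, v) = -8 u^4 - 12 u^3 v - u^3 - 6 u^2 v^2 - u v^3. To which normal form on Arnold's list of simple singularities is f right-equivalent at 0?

E_{7}

The Hessian of f at 0 has rank 0. Corank 2; j^3 = -u^3 is a perfect cube, so E-series; the 4-jet and mu = 7 give E_7.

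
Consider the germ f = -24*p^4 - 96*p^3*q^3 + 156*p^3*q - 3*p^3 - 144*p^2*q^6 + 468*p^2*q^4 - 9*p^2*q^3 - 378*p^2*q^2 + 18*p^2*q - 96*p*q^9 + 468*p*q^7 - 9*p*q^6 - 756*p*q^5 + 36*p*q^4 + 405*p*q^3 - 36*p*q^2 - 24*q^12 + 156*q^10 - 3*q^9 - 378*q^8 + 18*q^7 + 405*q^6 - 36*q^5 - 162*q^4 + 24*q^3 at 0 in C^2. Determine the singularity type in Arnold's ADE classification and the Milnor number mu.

Type E_{7}, Milnor number mu = 7.

The Hessian of f at 0 has rank 0. Corank 2; j^3 = -3*(p - 2*q)^3 is a perfect cube, so E-series; the 4-jet and mu = 7 give E_7.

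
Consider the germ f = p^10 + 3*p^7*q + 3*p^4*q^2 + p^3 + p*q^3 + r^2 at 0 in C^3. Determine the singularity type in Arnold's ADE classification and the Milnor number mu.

Type E_7, Milnor number mu = 7.

The Hessian of f at 0 has rank 1. Corank 2; j^3 = p^3 is a perfect cube, so E-series; the 4-jet and mu = 7 give E_7.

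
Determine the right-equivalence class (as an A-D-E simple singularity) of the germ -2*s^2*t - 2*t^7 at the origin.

The Hessian of f at 0 has rank 0. Corank 2; j^3 = -2*s^2*t has shape L^2 M (L != M), so D-series; mu = 8 gives D_8.

D_8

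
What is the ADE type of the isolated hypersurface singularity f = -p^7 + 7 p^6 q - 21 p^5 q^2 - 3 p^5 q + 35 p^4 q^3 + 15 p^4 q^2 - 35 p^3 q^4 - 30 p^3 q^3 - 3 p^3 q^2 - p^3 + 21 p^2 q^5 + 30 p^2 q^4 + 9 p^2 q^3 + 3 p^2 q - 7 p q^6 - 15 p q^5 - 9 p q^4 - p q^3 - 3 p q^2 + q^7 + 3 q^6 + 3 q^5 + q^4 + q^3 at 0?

The Hessian of f at 0 has rank 0. Corank 2; j^3 = -(p - q)^3 is a perfect cube, so E-series; the 4-jet and mu = 7 give E_7.

E7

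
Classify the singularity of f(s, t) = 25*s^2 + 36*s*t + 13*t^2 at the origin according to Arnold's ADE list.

The Hessian of f at 0 has rank 2. Corank 0: nondegenerate Morse point, so A_1.

A_1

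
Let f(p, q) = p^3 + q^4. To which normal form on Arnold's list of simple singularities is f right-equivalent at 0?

E_6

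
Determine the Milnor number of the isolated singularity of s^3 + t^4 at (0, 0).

The Hessian of f at 0 has rank 0. Corank 2; j^3 = s^3 is a perfect cube, so E-series; the 4-jet and mu = 6 give E_6.

6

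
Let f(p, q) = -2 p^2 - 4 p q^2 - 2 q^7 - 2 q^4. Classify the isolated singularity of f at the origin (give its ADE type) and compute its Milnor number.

The Hessian of f at 0 has rank 1. Corank 1: A-series; mu = 6 gives A_6.

Type A_{6}, Milnor number mu = 6.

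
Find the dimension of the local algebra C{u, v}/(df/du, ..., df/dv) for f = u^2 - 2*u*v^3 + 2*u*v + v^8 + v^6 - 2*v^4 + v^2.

7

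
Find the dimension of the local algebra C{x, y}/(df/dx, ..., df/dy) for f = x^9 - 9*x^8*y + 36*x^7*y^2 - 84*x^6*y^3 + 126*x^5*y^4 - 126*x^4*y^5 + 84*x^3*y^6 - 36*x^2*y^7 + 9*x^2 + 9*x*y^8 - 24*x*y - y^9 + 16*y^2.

The Hessian of f at 0 has rank 1. Corank 1: A-series; mu = 8 gives A_8.

8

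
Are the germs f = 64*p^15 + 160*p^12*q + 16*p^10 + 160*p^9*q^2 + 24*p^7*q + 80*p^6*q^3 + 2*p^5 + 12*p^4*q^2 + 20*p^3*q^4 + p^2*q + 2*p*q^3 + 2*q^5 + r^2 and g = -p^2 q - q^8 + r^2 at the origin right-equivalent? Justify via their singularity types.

The Hessian of f at 0 is [[0, 0, 0], [0, 0, 0], [0, 0, 2]] with rank 1, so corank 2. A Groebner basis of the Jacobian ideal J(f) in C{p,q,r} is {p^3, p^2*q, -p^2/4 + p*q^2, p*q + q^3, r}; counting standard monomials gives mu = 6. Corank 2; j^3 = p^2*q has shape L^2 M (L != M), so D-series; mu = 6 gives D_6. The Hessian of g at 0 is [[0, 0, 0], [0, 0, 0], [0, 0, 2]] with rank 1, so corank 2. A Groebner basis of the Jacobian ideal J(g) in C{p,q,r} is {p^2/8 + q^7, p^3, p*q, r}; counting standard monomials gives mu = 9. Corank 2; j^3 = -p^2*q has shape L^2 M (L != M), so D-series; mu = 9 gives D_9. f is D_6 but g is D_9, hence not right-equivalent.

No.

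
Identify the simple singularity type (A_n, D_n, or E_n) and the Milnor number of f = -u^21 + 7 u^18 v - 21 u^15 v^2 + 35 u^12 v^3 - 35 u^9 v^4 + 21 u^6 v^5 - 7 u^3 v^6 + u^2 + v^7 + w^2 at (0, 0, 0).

Type A_{6}, Milnor number mu = 6.

The Hessian of f at 0 has rank 2. Corank 1: A-series; mu = 6 gives A_6.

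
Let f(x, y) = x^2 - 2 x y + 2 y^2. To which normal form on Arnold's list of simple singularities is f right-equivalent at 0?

The Hessian of f at 0 has rank 2. Corank 0: nondegenerate Morse point, so A_1.

A_1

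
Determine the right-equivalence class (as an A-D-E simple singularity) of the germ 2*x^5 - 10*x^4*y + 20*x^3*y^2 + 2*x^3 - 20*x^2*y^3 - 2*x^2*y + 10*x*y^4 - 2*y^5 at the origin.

The Hessian of f at 0 has rank 0. Corank 2; j^3 = 2*x^2*(x - y) has shape L^2 M (L != M), so D-series; mu = 6 gives D_6.

D_6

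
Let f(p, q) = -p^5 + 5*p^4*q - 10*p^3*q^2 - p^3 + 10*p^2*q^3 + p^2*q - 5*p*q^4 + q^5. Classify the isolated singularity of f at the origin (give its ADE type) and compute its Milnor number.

Type D_6, Milnor number mu = 6.

The Hessian of f at 0 is [[0, 0], [0, 0]] with rank 0, so corank 2. A Groebner basis of the Jacobian ideal J(f) in C{p,q} is {p*q/5 + q^4, p*q^2, p^2 - p*q}; counting standard monomials gives mu = 6. Corank 2; j^3 = -p^2*(p - q) has shape L^2 M (L != M), so D-series; mu = 6 gives D_6.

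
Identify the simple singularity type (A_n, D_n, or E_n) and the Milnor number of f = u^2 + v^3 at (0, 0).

Type A_{2}, Milnor number mu = 2.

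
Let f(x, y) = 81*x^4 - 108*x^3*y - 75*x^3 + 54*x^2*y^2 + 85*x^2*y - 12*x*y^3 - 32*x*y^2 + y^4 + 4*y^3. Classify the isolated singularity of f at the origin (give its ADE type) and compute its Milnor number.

The Hessian of f at 0 is [[0, 0], [0, 0]] with rank 0, so corank 2. A Groebner basis of the Jacobian ideal J(f) in C{x,y} is {x*y^2 + 125*x*y/6 - 25*y^2/3, 625*x*y/12 + y^3 - 125*y^2/6, x^2 - 11*x*y/15 + 2*y^2/15}; counting standard monomials gives mu = 5. Corank 2; j^3 = -(3*x - y)*(5*x - 2*y)^2 has shape L^2 M (L != M), so D-series; mu = 5 gives D_5.

Type D_{5}, Milnor number mu = 5.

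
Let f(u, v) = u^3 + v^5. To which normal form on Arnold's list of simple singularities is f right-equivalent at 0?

E_{8}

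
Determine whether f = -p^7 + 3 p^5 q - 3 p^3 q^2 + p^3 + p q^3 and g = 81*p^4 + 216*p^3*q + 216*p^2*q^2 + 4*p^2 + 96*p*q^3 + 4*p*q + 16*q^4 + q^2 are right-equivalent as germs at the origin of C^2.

No.

The Hessian of f at 0 is [[0, 0], [0, 0]] with rank 0, so corank 2. A Groebner basis of the Jacobian ideal J(f) in C{p,q} is {p^3, p*q^2, 3*p^2 + q^3}; counting standard monomials gives mu = 7. Corank 2; j^3 = p^3 is a perfect cube, so E-series; the 4-jet and mu = 7 give E_7. The Hessian of g at 0 is [[8, 4], [4, 2]] with rank 1, so corank 1. A Groebner basis of the Jacobian ideal J(g) in C{p,q} is {q^3, p + q/2}; counting standard monomials gives mu = 3. Corank 1: A-series; mu = 3 gives A_3. f is E_7 but g is A_3, hence not right-equivalent.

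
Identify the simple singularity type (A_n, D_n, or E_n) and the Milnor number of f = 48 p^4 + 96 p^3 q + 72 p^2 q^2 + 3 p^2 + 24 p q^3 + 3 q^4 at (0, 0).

The Hessian of f at 0 has rank 1. Corank 1: A-series; mu = 3 gives A_3.

Type A_3, Milnor number mu = 3.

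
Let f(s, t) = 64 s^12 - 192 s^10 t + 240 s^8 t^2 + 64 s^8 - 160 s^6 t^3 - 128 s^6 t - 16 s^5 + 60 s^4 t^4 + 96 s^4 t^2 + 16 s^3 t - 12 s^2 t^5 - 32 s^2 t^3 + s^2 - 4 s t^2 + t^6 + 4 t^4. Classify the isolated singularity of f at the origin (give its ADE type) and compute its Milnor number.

Type A_5, Milnor number mu = 5.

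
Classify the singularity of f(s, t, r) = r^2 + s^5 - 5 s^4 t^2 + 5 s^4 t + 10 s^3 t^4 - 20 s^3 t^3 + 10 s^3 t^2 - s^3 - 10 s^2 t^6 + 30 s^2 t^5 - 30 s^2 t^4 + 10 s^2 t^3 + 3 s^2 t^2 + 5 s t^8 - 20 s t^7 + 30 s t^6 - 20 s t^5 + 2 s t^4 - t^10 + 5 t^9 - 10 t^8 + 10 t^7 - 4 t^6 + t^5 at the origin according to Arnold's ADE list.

E_{8}

The Hessian of f at 0 is [[0, 0, 0], [0, 0, 0], [0, 0, 2]] with rank 1, so corank 2. A Groebner basis of the Jacobian ideal J(f) in C{s,t,r} is {-s^2/4 + s*t^3 + s*t^2/2, s^2 - 2*s*t^2 + t^4, s^3, s^2*t - s^2/2 + s*t^2, r}; counting standard monomials gives mu = 8. Corank 2; j^3 = -s^3 is a perfect cube, so E-series; the 5-jet and mu = 8 give E_8.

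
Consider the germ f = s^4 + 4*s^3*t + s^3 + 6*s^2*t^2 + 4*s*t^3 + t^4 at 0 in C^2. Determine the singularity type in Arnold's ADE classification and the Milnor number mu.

Type E_6, Milnor number mu = 6.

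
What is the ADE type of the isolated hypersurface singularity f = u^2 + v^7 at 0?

The Hessian of f at 0 has rank 1. Corank 1: A-series; mu = 6 gives A_6.

A_{6}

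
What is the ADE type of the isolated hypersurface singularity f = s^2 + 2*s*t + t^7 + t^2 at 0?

A_6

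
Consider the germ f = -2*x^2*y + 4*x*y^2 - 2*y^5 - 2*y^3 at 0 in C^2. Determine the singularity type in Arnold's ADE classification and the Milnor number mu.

Type D_{6}, Milnor number mu = 6.

The Hessian of f at 0 has rank 0. Corank 2; j^3 = -2*y*(x - y)^2 has shape L^2 M (L != M), so D-series; mu = 6 gives D_6.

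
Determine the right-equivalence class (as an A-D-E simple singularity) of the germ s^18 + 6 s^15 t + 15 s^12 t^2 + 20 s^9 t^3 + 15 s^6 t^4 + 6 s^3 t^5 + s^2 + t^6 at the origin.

The Hessian of f at 0 is [[2, 0], [0, 0]] with rank 1, so corank 1. A Groebner basis of the Jacobian ideal J(f) in C{s,t} is {t^5, s}; counting standard monomials gives mu = 5. Corank 1: A-series; mu = 5 gives A_5.

A_5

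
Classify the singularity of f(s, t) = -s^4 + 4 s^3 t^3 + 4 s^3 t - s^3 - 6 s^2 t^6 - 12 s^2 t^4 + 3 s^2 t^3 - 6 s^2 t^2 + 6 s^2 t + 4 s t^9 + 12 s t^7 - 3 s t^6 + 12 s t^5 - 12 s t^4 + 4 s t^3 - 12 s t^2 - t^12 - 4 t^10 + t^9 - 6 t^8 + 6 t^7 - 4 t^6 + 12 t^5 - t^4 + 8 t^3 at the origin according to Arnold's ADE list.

E6

The Hessian of f at 0 is [[0, 0], [0, 0]] with rank 0, so corank 2. A Groebner basis of the Jacobian ideal J(f) in C{s,t} is {t^4, s*t^2 - 5*t^3/3, s^2 - 4*s*t + 4*t^2}; counting standard monomials gives mu = 6. Corank 2; j^3 = -(s - 2*t)^3 is a perfect cube, so E-series; the 4-jet and mu = 6 give E_6.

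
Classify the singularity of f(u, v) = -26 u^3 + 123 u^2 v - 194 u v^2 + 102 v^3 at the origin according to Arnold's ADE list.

D_4

The Hessian of f at 0 has rank 0. Corank 2; j^3 = -(2*u - 3*v)*(13*u^2 - 42*u*v + 34*v^2) splits into three distinct lines over C (the quadratic factor has nonzero discriminant), so D_4.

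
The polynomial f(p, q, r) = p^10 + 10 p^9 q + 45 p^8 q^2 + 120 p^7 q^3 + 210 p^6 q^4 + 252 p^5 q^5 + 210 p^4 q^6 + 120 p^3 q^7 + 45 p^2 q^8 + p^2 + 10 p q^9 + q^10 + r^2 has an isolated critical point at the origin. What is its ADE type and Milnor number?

Type A_{9}, Milnor number mu = 9.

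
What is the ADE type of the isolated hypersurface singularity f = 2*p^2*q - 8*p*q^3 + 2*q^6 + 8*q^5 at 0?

The Hessian of f at 0 is [[0, 0], [0, 0]] with rank 0, so corank 2. A Groebner basis of the Jacobian ideal J(f) in C{p,q} is {p^3, p^2*q + 2*p^2/3 - 4*p*q^2/3, -p*q/2 + q^3}; counting standard monomials gives mu = 7. Corank 2; j^3 = 2*p^2*q has shape L^2 M (L != M), so D-series; mu = 7 gives D_7.

D_{7}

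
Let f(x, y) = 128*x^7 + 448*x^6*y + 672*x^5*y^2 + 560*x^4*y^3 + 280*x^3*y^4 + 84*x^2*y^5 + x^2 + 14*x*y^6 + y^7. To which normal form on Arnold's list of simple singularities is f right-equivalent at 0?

A_{6}

The Hessian of f at 0 has rank 1. Corank 1: A-series; mu = 6 gives A_6.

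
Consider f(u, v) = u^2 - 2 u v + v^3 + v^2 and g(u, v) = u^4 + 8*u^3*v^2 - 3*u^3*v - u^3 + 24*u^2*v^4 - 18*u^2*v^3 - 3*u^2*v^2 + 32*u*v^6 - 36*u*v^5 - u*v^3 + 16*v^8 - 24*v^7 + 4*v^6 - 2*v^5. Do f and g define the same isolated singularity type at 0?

The Hessian of f at 0 is [[2, -2], [-2, 2]] with rank 1, so corank 1. A Groebner basis of the Jacobian ideal J(f) in C{u,v} is {v^2, u - v}; counting standard monomials gives mu = 2. Corank 1: A-series; mu = 2 gives A_2. The Hessian of g at 0 is [[0, 0], [0, 0]] with rank 0, so corank 2. A Groebner basis of the Jacobian ideal J(g) in C{u,v} is {-3*u^2/19 + v^4 - v^3/19, u^3, u^2*v + u^2/19 + v^3/57, 8*u^2/19 + u*v^2 + 8*v^3/57}; counting standard monomials gives mu = 7. Corank 2; j^3 = -u^3 is a perfect cube, so E-series; the 4-jet and mu = 7 give E_7. f is A_2 but g is E_7, hence not right-equivalent.

No.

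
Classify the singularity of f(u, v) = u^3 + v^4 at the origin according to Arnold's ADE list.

The Hessian of f at 0 has rank 0. Corank 2; j^3 = u^3 is a perfect cube, so E-series; the 4-jet and mu = 6 give E_6.

E_6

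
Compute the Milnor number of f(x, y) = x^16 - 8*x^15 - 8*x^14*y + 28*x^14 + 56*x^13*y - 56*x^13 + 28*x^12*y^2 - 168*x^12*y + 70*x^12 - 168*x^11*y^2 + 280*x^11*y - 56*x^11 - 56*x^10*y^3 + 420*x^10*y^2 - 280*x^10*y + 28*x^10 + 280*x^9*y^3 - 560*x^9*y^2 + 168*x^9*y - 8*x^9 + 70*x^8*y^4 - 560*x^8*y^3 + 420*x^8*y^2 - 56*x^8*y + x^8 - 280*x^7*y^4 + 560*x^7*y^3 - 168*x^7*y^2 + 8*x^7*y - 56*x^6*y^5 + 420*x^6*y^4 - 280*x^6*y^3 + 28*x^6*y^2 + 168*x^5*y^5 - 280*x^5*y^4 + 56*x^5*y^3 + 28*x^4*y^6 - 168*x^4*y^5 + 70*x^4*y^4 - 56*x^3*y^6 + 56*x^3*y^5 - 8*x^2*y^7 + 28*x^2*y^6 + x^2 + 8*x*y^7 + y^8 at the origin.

The Hessian of f at 0 has rank 1. Corank 1: A-series; mu = 7 gives A_7.

7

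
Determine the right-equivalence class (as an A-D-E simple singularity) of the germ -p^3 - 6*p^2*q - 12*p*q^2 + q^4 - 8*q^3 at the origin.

The Hessian of f at 0 is [[0, 0], [0, 0]] with rank 0, so corank 2. A Groebner basis of the Jacobian ideal J(f) in C{p,q} is {q^3, p^2 + 4*p*q + 4*q^2}; counting standard monomials gives mu = 6. Corank 2; j^3 = -(p + 2*q)^3 is a perfect cube, so E-series; the 4-jet and mu = 6 give E_6.

E_6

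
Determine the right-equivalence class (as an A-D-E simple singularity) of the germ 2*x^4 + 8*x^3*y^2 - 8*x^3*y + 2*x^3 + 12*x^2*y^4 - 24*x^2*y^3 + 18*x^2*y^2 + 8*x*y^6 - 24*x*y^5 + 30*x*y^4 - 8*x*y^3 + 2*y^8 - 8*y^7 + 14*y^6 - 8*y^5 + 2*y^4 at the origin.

E_{6}

The Hessian of f at 0 has rank 0. Corank 2; j^3 = 2*x^3 is a perfect cube, so E-series; the 4-jet and mu = 6 give E_6.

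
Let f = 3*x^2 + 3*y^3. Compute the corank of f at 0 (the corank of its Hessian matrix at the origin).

The Hessian at 0 is [[6, 0], [0, 0]] of rank 1; hence corank 1.

1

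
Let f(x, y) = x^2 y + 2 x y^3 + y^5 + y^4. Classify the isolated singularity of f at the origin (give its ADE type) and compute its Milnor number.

The Hessian of f at 0 has rank 0. Corank 2; j^3 = x^2*y has shape L^2 M (L != M), so D-series; mu = 5 gives D_5.

Type D_5, Milnor number mu = 5.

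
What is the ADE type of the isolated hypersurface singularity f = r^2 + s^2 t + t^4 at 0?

D_5

The Hessian of f at 0 is [[0, 0, 0], [0, 0, 0], [0, 0, 2]] with rank 1, so corank 2. A Groebner basis of the Jacobian ideal J(f) in C{s,t,r} is {s^3, s^2/4 + t^3, s*t, r}; counting standard monomials gives mu = 5. Corank 2; j^3 = s^2*t has shape L^2 M (L != M), so D-series; mu = 5 gives D_5.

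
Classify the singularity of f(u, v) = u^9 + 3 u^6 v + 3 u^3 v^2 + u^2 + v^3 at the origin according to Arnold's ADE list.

The Hessian of f at 0 has rank 1. Corank 1: A-series; mu = 2 gives A_2.

A_{2}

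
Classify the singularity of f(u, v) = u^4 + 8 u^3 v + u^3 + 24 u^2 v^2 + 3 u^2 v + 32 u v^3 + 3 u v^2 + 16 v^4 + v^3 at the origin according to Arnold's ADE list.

E_6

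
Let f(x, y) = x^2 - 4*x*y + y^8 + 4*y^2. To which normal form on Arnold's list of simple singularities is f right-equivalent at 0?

A7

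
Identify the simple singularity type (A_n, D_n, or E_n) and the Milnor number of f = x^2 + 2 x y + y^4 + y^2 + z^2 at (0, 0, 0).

Type A3, Milnor number mu = 3.

The Hessian of f at 0 has rank 2. Corank 1: A-series; mu = 3 gives A_3.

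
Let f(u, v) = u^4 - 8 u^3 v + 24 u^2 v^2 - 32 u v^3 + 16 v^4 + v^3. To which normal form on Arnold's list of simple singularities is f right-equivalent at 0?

The Hessian of f at 0 is [[0, 0], [0, 0]] with rank 0, so corank 2. A Groebner basis of the Jacobian ideal J(f) in C{u,v} is {u^3 - 6*u^2*v, v^2}; counting standard monomials gives mu = 6. Corank 2; j^3 = v^3 is a perfect cube, so E-series; the 4-jet and mu = 6 give E_6.

E_{6}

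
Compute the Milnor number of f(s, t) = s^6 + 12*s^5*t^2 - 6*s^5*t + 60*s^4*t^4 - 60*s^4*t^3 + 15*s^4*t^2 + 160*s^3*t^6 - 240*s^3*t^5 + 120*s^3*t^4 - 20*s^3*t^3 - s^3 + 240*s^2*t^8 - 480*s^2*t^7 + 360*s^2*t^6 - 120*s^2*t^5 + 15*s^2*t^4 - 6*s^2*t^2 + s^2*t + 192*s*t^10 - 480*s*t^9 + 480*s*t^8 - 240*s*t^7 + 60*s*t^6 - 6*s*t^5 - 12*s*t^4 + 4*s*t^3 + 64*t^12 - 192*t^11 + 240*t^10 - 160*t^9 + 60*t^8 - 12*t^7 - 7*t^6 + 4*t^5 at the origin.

7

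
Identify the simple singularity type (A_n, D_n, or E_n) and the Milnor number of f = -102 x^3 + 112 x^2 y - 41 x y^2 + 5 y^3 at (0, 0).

Type D_{4}, Milnor number mu = 4.

The Hessian of f at 0 is [[0, 0], [0, 0]] with rank 0, so corank 2. A Groebner basis of the Jacobian ideal J(f) in C{x,y} is {y^3, x^2 + y^2/2, x*y + y^2/2}; counting standard monomials gives mu = 4. Corank 2; j^3 = -(3*x - y)*(34*x^2 - 26*x*y + 5*y^2) splits into three distinct lines over C (the quadratic factor has nonzero discriminant), so D_4.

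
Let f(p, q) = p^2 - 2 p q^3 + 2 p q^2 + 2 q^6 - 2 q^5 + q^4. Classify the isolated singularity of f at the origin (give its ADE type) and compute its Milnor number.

Type A_{5}, Milnor number mu = 5.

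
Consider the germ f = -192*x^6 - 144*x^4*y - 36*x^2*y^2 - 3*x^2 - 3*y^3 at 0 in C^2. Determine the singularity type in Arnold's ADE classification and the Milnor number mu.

Type A2, Milnor number mu = 2.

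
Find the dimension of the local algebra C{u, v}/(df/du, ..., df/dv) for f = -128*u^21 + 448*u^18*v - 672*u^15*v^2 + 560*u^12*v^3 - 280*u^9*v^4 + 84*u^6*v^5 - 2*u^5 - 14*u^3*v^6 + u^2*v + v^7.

The Hessian of f at 0 is [[0, 0], [0, 0]] with rank 0, so corank 2. A Groebner basis of the Jacobian ideal J(f) in C{u,v} is {u^2/7 + v^6, u^3, u*v}; counting standard monomials gives mu = 8. Corank 2; j^3 = u^2*v has shape L^2 M (L != M), so D-series; mu = 8 gives D_8.

8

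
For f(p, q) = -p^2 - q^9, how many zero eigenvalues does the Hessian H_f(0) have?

Hessian at 0 has rank 1.

1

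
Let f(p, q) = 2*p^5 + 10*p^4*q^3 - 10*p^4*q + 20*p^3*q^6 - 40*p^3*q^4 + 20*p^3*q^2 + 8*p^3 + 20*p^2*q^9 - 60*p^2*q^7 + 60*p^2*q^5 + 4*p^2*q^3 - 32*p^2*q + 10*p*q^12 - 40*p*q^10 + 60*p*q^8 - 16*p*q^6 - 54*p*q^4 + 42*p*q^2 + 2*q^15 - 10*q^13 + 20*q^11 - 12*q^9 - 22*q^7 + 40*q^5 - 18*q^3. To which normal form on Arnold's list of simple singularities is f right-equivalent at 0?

The Hessian of f at 0 has rank 0. Corank 2; j^3 = 2*(p - q)*(2*p - 3*q)^2 has shape L^2 M (L != M), so D-series; mu = 6 gives D_6.

D6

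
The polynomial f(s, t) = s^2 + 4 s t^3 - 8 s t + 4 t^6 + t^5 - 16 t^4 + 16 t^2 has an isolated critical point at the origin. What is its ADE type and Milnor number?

Type A_4, Milnor number mu = 4.

The Hessian of f at 0 is [[2, -8], [-8, 32]] with rank 1, so corank 1. A Groebner basis of the Jacobian ideal J(f) in C{s,t} is {s/2 + t^3 - 2*t, s^2 - 16*t^2, s*t - 4*t^2}; counting standard monomials gives mu = 4. Corank 1: A-series; mu = 4 gives A_4.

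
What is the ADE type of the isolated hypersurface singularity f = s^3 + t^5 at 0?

E_8

The Hessian of f at 0 has rank 0. Corank 2; j^3 = s^3 is a perfect cube, so E-series; the 5-jet and mu = 8 give E_8.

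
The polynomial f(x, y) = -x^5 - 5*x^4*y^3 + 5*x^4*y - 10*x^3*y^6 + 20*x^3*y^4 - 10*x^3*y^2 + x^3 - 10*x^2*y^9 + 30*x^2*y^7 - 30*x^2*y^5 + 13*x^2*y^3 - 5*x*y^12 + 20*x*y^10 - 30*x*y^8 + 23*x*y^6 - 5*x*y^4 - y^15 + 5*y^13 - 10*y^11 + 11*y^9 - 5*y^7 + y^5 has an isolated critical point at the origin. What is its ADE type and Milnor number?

Type E_8, Milnor number mu = 8.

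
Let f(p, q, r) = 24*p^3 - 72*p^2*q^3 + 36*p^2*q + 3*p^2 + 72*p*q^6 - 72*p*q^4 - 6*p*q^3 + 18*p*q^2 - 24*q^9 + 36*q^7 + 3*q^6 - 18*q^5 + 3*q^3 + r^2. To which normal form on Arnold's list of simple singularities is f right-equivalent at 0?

A_2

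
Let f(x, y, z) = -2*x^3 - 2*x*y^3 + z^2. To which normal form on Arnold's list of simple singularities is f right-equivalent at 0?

E7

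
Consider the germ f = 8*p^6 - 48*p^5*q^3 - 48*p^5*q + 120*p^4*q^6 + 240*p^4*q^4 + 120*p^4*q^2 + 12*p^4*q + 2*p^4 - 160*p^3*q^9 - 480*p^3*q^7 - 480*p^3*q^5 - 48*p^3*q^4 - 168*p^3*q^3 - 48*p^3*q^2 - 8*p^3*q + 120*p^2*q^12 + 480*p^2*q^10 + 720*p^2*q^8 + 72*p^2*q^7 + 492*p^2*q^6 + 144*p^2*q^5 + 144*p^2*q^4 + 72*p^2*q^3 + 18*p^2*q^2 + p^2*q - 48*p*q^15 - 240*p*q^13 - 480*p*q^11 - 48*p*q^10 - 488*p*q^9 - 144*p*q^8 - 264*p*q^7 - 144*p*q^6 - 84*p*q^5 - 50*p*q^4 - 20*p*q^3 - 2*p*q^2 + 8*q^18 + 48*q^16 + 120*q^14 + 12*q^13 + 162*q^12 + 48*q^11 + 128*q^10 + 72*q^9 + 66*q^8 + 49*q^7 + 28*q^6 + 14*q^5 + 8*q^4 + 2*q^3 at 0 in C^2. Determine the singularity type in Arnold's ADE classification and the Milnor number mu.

Type D_{4}, Milnor number mu = 4.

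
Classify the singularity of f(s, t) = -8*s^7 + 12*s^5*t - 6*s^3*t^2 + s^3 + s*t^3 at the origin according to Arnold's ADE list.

E7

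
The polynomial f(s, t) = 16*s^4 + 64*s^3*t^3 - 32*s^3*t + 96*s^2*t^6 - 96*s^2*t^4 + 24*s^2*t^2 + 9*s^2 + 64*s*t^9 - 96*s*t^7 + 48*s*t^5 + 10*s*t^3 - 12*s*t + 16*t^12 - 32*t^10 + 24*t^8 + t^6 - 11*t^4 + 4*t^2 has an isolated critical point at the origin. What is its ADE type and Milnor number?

Type A3, Milnor number mu = 3.

The Hessian of f at 0 has rank 1. Corank 1: A-series; mu = 3 gives A_3.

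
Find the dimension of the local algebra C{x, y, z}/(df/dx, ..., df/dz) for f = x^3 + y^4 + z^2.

6

The Hessian of f at 0 has rank 1. Corank 2; j^3 = x^3 is a perfect cube, so E-series; the 4-jet and mu = 6 give E_6.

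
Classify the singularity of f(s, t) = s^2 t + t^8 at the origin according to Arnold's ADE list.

D_{9}

The Hessian of f at 0 has rank 0. Corank 2; j^3 = s^2*t has shape L^2 M (L != M), so D-series; mu = 9 gives D_9.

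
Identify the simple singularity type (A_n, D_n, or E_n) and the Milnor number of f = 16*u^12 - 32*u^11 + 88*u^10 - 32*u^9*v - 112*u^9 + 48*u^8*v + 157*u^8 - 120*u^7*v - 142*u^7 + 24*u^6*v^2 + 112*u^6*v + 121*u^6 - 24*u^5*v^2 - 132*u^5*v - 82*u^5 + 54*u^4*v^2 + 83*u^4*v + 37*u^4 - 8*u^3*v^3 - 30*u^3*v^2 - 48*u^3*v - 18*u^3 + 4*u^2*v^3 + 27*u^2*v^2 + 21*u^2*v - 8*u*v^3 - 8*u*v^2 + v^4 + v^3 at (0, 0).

Type D_5, Milnor number mu = 5.

The Hessian of f at 0 is [[0, 0], [0, 0]] with rank 0, so corank 2. A Groebner basis of the Jacobian ideal J(f) in C{u,v} is {u*v^2 + 27*u*v/5 - 9*v^2/5, 81*u*v/5 + v^3 - 27*v^2/5, u^2 - 14*u*v/15 + v^2/5}; counting standard monomials gives mu = 5. Corank 2; j^3 = -(2*u - v)*(3*u - v)^2 has shape L^2 M (L != M), so D-series; mu = 5 gives D_5.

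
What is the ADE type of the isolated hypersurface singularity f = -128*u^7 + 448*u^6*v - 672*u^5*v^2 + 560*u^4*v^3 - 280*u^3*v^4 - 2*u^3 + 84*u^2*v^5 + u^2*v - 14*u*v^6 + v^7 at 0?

D8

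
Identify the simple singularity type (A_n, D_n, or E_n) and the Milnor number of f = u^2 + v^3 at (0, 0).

Type A_{2}, Milnor number mu = 2.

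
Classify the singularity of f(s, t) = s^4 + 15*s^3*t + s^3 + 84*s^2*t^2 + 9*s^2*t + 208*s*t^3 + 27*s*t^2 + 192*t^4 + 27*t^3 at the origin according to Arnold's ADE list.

The Hessian of f at 0 is [[0, 0], [0, 0]] with rank 0, so corank 2. A Groebner basis of the Jacobian ideal J(f) in C{s,t} is {3*s^2 + 18*s*t + t^4 + t^3 + 27*t^2, s^3 + 63*s^2 + 378*s*t + 48*t^3 + 567*t^2, s^2*t - 13*s^2 - 78*s*t - 40*t^3/3 - 117*t^2, 2*s^2 + s*t^2 + 12*s*t + 11*t^3/3 + 18*t^2}; counting standard monomials gives mu = 7. Corank 2; j^3 = (s + 3*t)^3 is a perfect cube, so E-series; the 4-jet and mu = 7 give E_7.

E7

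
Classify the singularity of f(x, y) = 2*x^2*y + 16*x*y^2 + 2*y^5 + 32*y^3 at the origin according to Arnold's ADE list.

D_6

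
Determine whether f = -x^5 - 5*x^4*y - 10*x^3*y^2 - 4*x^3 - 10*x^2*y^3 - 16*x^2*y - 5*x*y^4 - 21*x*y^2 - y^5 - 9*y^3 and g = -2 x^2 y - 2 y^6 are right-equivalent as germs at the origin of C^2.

No.

The Hessian of f at 0 has rank 0. Corank 2; j^3 = -(x + y)*(2*x + 3*y)^2 has shape L^2 M (L != M), so D-series; mu = 6 gives D_6. The Hessian of g at 0 has rank 0. Corank 2; j^3 = -2*x^2*y has shape L^2 M (L != M), so D-series; mu = 7 gives D_7. f is D_6 but g is D_7, hence not right-equivalent.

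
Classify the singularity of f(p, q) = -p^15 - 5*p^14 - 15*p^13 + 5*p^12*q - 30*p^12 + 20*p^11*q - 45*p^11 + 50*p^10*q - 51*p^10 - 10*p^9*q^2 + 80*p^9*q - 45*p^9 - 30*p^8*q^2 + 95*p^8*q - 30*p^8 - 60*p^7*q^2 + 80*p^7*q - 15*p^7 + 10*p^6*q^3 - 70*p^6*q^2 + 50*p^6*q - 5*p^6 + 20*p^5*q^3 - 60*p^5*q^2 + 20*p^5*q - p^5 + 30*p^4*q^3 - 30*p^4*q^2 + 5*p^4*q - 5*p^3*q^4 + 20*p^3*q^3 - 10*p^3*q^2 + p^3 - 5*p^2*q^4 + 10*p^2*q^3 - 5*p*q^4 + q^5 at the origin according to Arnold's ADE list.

E8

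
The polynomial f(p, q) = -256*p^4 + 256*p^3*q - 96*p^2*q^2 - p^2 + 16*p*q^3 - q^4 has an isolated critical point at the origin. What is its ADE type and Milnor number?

Type A3, Milnor number mu = 3.

The Hessian of f at 0 is [[-2, 0], [0, 0]] with rank 1, so corank 1. A Groebner basis of the Jacobian ideal J(f) in C{p,q} is {q^3, p}; counting standard monomials gives mu = 3. Corank 1: A-series; mu = 3 gives A_3.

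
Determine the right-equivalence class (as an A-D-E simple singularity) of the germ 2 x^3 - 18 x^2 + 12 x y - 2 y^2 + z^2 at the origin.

The Hessian of f at 0 has rank 2. Corank 1: A-series; mu = 2 gives A_2.

A_2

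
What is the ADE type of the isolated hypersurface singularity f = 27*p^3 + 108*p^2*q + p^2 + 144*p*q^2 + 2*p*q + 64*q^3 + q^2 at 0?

The Hessian of f at 0 is [[2, 2], [2, 2]] with rank 1, so corank 1. A Groebner basis of the Jacobian ideal J(f) in C{p,q} is {q^2, p + q}; counting standard monomials gives mu = 2. Corank 1: A-series; mu = 2 gives A_2.

A_2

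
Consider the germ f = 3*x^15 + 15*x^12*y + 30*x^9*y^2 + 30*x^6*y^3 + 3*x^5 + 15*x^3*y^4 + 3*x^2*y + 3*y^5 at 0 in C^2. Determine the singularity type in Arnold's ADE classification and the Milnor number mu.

Type D_{6}, Milnor number mu = 6.

The Hessian of f at 0 is [[0, 0], [0, 0]] with rank 0, so corank 2. A Groebner basis of the Jacobian ideal J(f) in C{x,y} is {x^2/5 + y^4, x^3, x*y}; counting standard monomials gives mu = 6. Corank 2; j^3 = 3*x^2*y has shape L^2 M (L != M), so D-series; mu = 6 gives D_6.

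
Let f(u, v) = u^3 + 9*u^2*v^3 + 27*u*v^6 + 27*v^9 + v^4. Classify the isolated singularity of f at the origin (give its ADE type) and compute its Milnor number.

Type E_{6}, Milnor number mu = 6.

The Hessian of f at 0 is [[0, 0], [0, 0]] with rank 0, so corank 2. A Groebner basis of the Jacobian ideal J(f) in C{u,v} is {v^3, u^2}; counting standard monomials gives mu = 6. Corank 2; j^3 = u^3 is a perfect cube, so E-series; the 4-jet and mu = 6 give E_6.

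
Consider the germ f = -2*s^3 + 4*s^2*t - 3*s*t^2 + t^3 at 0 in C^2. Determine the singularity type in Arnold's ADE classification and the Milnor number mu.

Type D_{4}, Milnor number mu = 4.

The Hessian of f at 0 has rank 0. Corank 2; j^3 = -(s - t)*(2*s^2 - 2*s*t + t^2) splits into three distinct lines over C (the quadratic factor has nonzero discriminant), so D_4.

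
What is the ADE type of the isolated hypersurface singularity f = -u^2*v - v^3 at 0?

The Hessian of f at 0 is [[0, 0], [0, 0]] with rank 0, so corank 2. A Groebner basis of the Jacobian ideal J(f) in C{u,v} is {v^3, u^2 + 3*v^2, u*v}; counting standard monomials gives mu = 4. Corank 2; j^3 = -v*(u^2 + v^2) splits into three distinct lines over C (the quadratic factor has nonzero discriminant), so D_4.

D_{4}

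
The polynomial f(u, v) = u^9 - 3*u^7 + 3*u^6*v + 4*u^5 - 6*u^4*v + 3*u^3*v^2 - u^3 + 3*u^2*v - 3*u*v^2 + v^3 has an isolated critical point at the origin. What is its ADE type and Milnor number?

Type E8, Milnor number mu = 8.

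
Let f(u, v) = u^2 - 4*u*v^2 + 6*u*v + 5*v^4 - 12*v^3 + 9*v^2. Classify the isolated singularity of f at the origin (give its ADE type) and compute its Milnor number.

The Hessian of f at 0 has rank 1. Corank 1: A-series; mu = 3 gives A_3.

Type A_3, Milnor number mu = 3.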